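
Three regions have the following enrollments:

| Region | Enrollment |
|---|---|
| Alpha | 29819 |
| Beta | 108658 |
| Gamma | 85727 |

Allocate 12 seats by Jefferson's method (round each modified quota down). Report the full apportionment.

Standard divisor 224204/12 ≈ 18683.667; standard quotas: Alpha 1.596, Beta 5.816, Gamma 4.588.
Rounding down gives 1, 5, 4 = 10 seats, so the divisor must be adjusted.
With modified divisor 16300: modified quotas Alpha 1.829, Beta 6.666, Gamma 5.259.
Rounding down: Alpha 1, Beta 6, Gamma 5 (total 12).

Alpha: 1, Beta: 6, Gamma: 5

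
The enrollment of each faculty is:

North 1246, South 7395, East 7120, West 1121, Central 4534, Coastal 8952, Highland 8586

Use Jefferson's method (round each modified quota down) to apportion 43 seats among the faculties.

North 1, South 8, East 8, West 1, Central 5, Coastal 10, Highland 10

Standard divisor 38954/43 ≈ 905.907; standard quotas: North 1.375, South 8.163, East 7.860, West 1.237, Central 5.005, Coastal 9.882, Highland 9.478.
Rounding down gives 1, 8, 7, 1, 5, 9, 9 = 40 seats, so the divisor must be adjusted.
With modified divisor 840: modified quotas North 1.483, South 8.804, East 8.476, West 1.335, Central 5.398, Coastal 10.657, Highland 10.221.
Rounding down: North 1, South 8, East 8, West 1, Central 5, Coastal 10, Highland 10 (total 43).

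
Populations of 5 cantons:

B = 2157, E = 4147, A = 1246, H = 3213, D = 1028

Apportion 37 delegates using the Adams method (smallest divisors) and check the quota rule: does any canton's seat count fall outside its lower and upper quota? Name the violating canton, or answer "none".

Standard quotas: B 6.769, E 13.013, A 3.910, H 10.082, D 3.226.
Adams allocation: B 7, E 13, A 4, H 10, D 3.
Every allocation lies between the lower and upper quota.

none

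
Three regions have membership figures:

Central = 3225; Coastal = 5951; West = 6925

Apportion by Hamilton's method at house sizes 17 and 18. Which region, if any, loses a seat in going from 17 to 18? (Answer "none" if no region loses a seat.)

Central

At 17 seats: Central 4, Coastal 6, West 7.
At 18 seats: Central 3, Coastal 7, West 8.
Central drops from 4 to 3.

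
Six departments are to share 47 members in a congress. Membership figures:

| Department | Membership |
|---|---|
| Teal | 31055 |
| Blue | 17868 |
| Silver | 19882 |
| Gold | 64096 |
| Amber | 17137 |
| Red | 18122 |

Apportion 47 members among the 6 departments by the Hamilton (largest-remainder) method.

Teal=9, Blue=5, Silver=5, Gold=18, Amber=5, Red=5

Total 168160; standard divisor 168160/47 ≈ 3577.872.
Standard quotas: Teal 8.6797, Blue 4.9940, Silver 5.5569, Gold 17.9146, Amber 4.7897, Red 5.0650.
Lower quotas: Teal 8, Blue 4, Silver 5, Gold 17, Amber 4, Red 5 (sum 43, leaving 4 seats).
Remainders in descending order: Blue 0.9940, Gold 0.9146, Amber 0.7897, Teal 0.6797, Silver 0.5569, Red 0.0650.
The surplus seats go to Blue, Gold, Amber, Teal.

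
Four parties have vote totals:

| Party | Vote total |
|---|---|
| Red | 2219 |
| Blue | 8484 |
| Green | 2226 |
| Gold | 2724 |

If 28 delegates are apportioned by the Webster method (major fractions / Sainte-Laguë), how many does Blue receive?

Standard divisor 15653/28 ≈ 559.036; standard quotas: Red 3.969, Blue 15.176, Green 3.982, Gold 4.873.
Rounding to the nearest integer gives Red 4, Blue 15, Green 4, Gold 5 — total 28, matching the house size, so no adjustment is needed.
Blue receives 15.

15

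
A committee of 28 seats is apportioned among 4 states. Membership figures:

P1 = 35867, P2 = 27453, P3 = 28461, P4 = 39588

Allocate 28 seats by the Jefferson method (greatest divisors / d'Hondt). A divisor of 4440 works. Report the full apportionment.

With modified divisor 4440: modified quotas P1 8.078, P2 6.183, P3 6.410, P4 8.916.
Rounding down: P1 8, P2 6, P3 6, P4 8 (total 28).

P1 8, P2 6, P3 6, P4 8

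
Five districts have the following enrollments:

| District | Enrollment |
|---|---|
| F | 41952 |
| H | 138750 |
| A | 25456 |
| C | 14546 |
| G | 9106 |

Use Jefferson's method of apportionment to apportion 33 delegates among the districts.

Standard divisor 229810/33 ≈ 6963.939; standard quotas: F 6.024, H 19.924, A 3.655, C 2.089, G 1.308.
Rounding down gives 6, 19, 3, 2, 1 = 31 seats, so the divisor must be adjusted.
With modified divisor 6500: modified quotas F 6.454, H 21.346, A 3.916, C 2.238, G 1.401.
Rounding down: F 6, H 21, A 3, C 2, G 1 (total 33).

F 6, H 21, A 3, C 2, G 1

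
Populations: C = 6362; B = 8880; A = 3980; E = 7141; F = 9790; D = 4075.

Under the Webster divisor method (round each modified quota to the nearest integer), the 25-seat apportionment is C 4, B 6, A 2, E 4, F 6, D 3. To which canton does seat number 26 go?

A

Priority for the next seat is population ÷ (current seats + 0.5).
Priorities: C 1413.778, B 1366.154, A 1592.000, E 1586.889, F 1506.154, D 1164.286.
Highest priority: A.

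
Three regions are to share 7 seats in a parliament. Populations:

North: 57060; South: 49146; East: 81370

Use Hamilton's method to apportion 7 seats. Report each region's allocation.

North=2, South=2, East=3

Total 187576; standard divisor 187576/7 ≈ 26796.571.
Standard quotas: North 2.1294, South 1.8340, East 3.0366.
Lower quotas: North 2, South 1, East 3 (sum 6, leaving 1 seat).
Remainders in descending order: South 0.8340, North 0.1294, East 0.0366.
The surplus seat goes to South.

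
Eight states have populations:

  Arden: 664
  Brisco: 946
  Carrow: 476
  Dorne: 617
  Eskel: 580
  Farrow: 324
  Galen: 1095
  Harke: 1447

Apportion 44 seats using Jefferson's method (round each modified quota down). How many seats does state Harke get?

Standard divisor 6149/44 ≈ 139.75; standard quotas: Arden 4.751, Brisco 6.769, Carrow 3.406, Dorne 4.415, Eskel 4.150, Farrow 2.318, Galen 7.835, Harke 10.354.
Rounding down gives 4, 6, 3, 4, 4, 2, 7, 10 = 40 seats, so the divisor must be adjusted.
With modified divisor 130: modified quotas Arden 5.108, Brisco 7.277, Carrow 3.662, Dorne 4.746, Eskel 4.462, Farrow 2.492, Galen 8.423, Harke 11.131.
Rounding down: Arden 5, Brisco 7, Carrow 3, Dorne 4, Eskel 4, Farrow 2, Galen 8, Harke 11 (total 44).
Harke receives 11.

11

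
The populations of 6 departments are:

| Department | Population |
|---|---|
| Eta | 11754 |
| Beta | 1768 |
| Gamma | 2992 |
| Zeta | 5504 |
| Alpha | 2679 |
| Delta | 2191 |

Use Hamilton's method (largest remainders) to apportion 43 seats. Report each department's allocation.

Total 26888; standard divisor 26888/43 ≈ 625.302.
Standard quotas: Eta 18.7973, Beta 2.8274, Gamma 4.7849, Zeta 8.8021, Alpha 4.2843, Delta 3.5039.
Lower quotas: Eta 18, Beta 2, Gamma 4, Zeta 8, Alpha 4, Delta 3 (sum 39, leaving 4 seats).
Remainders in descending order: Beta 0.8274, Zeta 0.8021, Eta 0.7973, Gamma 0.7849, Delta 0.5039, Alpha 0.2843.
The surplus seats go to Beta, Zeta, Eta, Gamma.

Eta: 19, Beta: 3, Gamma: 5, Zeta: 9, Alpha: 4, Delta: 3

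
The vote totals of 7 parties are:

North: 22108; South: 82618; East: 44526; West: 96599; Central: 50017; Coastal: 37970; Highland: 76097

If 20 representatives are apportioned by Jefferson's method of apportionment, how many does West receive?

Standard divisor 409935/20 ≈ 20496.75; standard quotas: North 1.079, South 4.031, East 2.172, West 4.713, Central 2.440, Coastal 1.852, Highland 3.713.
Rounding down gives 1, 4, 2, 4, 2, 1, 3 = 17 seats, so the divisor must be adjusted.
With modified divisor 17800: modified quotas North 1.242, South 4.641, East 2.501, West 5.427, Central 2.810, Coastal 2.133, Highland 4.275.
Rounding down: North 1, South 4, East 2, West 5, Central 2, Coastal 2, Highland 4 (total 20).
West receives 5.

5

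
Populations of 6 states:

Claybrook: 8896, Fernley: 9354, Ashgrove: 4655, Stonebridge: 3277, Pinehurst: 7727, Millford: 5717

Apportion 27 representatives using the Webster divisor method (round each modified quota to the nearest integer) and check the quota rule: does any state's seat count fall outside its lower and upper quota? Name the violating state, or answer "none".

none

Standard quotas: Claybrook 6.061, Fernley 6.374, Ashgrove 3.172, Stonebridge 2.233, Pinehurst 5.265, Millford 3.895.
Webster allocation: Claybrook 6, Fernley 7, Ashgrove 3, Stonebridge 2, Pinehurst 5, Millford 4.
Every allocation lies between the lower and upper quota.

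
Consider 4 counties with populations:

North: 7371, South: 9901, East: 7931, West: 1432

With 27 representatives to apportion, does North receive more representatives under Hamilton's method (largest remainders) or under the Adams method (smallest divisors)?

Hamilton: North 8, South 10, East 8, West 1.
Adams: North 7, South 10, East 8, West 2.
North gets 8 under Hamilton and 7 under Adams.

Hamilton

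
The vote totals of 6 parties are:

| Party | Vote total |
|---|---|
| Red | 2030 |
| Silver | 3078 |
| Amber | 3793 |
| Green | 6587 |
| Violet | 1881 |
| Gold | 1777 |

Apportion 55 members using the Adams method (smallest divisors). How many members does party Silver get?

9

Standard divisor 19146/55 ≈ 348.109; standard quotas: Red 5.832, Silver 8.842, Amber 10.896, Green 18.922, Violet 5.403, Gold 5.105.
Rounding up gives 6, 9, 11, 19, 6, 6 = 57 seats, so the divisor must be adjusted.
With modified divisor 370: modified quotas Red 5.486, Silver 8.319, Amber 10.251, Green 17.803, Violet 5.084, Gold 4.803.
Rounding up: Red 6, Silver 9, Amber 11, Green 18, Violet 6, Gold 5 (total 55).
Silver receives 9.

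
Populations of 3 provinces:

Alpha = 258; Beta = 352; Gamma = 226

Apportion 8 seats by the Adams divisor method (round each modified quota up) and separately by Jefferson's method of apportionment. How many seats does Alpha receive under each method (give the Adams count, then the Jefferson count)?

Adams: Alpha 3, Beta 3, Gamma 2.
Jefferson: Alpha 2, Beta 4, Gamma 2.
Alpha gets 3 under Adams and 2 under Jefferson.

3 and 2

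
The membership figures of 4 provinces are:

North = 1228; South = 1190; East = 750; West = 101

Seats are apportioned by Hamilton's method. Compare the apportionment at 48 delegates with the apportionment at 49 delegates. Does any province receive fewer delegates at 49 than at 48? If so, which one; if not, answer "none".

At 48 seats: North 18, South 17, East 11, West 2.
At 49 seats: North 18, South 18, East 11, West 2.
No province's allocation decreased.

none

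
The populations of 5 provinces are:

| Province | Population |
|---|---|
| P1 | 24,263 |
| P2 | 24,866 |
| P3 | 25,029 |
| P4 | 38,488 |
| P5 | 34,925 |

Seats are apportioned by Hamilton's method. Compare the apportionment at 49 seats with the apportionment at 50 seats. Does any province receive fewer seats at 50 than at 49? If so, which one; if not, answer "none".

At 49 seats: P1 8, P2 8, P3 8, P4 13, P5 12.
At 50 seats: P1 8, P2 8, P3 9, P4 13, P5 12.
No province's allocation decreased.

none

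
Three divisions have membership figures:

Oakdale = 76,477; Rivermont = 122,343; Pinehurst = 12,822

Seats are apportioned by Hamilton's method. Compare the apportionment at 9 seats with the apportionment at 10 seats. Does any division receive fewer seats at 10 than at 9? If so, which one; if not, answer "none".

Pinehurst

At 9 seats: Oakdale 3, Rivermont 5, Pinehurst 1.
At 10 seats: Oakdale 4, Rivermont 6, Pinehurst 0.
Pinehurst drops from 1 to 0.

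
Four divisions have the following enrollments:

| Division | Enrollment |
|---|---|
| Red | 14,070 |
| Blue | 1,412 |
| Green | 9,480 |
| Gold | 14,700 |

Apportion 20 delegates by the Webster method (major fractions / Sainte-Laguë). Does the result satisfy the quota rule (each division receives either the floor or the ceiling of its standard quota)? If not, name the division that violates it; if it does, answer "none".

none

Standard quotas: Red 7.095, Blue 0.712, Green 4.780, Gold 7.413.
Webster allocation: Red 7, Blue 1, Green 5, Gold 7.
Every allocation lies between the lower and upper quota.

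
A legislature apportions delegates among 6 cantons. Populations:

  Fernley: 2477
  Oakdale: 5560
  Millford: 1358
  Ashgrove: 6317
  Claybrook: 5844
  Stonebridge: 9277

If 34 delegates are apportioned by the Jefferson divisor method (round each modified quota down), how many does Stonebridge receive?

11

Standard divisor 30833/34 ≈ 906.853; standard quotas: Fernley 2.731, Oakdale 6.131, Millford 1.497, Ashgrove 6.966, Claybrook 6.444, Stonebridge 10.230.
Rounding down gives 2, 6, 1, 6, 6, 10 = 31 seats, so the divisor must be adjusted.
With modified divisor 832.1: modified quotas Fernley 2.977, Oakdale 6.682, Millford 1.632, Ashgrove 7.592, Claybrook 7.023, Stonebridge 11.149.
Rounding down: Fernley 2, Oakdale 6, Millford 1, Ashgrove 7, Claybrook 7, Stonebridge 11 (total 34).
Stonebridge receives 11.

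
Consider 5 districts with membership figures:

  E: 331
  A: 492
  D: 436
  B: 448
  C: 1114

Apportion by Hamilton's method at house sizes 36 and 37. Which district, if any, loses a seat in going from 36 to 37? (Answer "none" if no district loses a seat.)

At 36 seats: E 4, A 6, D 6, B 6, C 14.
At 37 seats: E 4, A 6, D 6, B 6, C 15.
No district's allocation decreased.

none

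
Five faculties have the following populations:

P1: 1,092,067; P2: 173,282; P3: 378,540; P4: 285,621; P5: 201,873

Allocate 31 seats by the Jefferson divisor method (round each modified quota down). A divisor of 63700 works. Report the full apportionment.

P1 17; P2 2; P3 5; P4 4; P5 3

With modified divisor 63700: modified quotas P1 17.144, P2 2.720, P3 5.943, P4 4.484, P5 3.169.
Rounding down: P1 17, P2 2, P3 5, P4 4, P5 3 (total 31).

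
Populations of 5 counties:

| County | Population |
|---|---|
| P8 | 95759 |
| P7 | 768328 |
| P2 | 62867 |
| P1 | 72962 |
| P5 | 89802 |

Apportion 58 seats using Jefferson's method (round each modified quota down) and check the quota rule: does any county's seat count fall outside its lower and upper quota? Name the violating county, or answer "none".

P7

Standard quotas: P8 5.097, P7 40.894, P2 3.346, P1 3.883, P5 4.780.
Jefferson allocation: P8 5, P7 42, P2 3, P1 4, P5 4.
P7 has quota 40.894 (lower 40, upper 41) but receives 42 — outside the quota interval.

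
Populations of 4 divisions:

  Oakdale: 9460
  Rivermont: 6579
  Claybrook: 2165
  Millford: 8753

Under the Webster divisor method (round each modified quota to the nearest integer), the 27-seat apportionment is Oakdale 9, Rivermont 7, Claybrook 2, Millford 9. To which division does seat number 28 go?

Oakdale

Priority for the next seat is population ÷ (current seats + 0.5).
Priorities: Oakdale 995.789, Rivermont 877.200, Claybrook 866.000, Millford 921.368.
Highest priority: Oakdale.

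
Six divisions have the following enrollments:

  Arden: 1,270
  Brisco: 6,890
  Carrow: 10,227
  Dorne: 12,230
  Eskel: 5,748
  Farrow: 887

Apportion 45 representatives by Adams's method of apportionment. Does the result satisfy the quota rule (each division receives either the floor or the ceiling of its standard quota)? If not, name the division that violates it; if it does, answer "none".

Standard quotas: Arden 1.534, Brisco 8.323, Carrow 12.354, Dorne 14.774, Eskel 6.944, Farrow 1.071.
Adams allocation: Arden 2, Brisco 8, Carrow 12, Dorne 14, Eskel 7, Farrow 2.
Every allocation lies between the lower and upper quota.

none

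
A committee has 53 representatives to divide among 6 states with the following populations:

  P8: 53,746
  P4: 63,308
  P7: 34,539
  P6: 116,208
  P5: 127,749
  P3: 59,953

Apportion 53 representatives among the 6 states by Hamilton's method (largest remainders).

The standard divisor is 455503/53 ≈ 8594.396.
Standard quotas: P8 6.2536, P4 7.3662, P7 4.0188, P6 13.5214, P5 14.8642, P3 6.9758.
Lower quotas: P8 6, P4 7, P7 4, P6 13, P5 14, P3 6 (sum 50, leaving 3 seats).
Remainders in descending order: P3 0.9758, P5 0.8642, P6 0.5214, P4 0.3662, P8 0.2536, P7 0.0188.
Largest remainders: P3, P5, P6 receive the extra seats.

P8 6; P4 7; P7 4; P6 14; P5 15; P3 7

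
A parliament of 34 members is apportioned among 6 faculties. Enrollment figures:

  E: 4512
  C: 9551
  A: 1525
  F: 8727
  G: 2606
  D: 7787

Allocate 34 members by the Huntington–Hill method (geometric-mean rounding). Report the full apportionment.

E: 4, C: 9, A: 2, F: 8, G: 3, D: 8

With divisor 1035: modified quotas E 4.359, C 9.228, A 1.473, F 8.432, G 2.518, D 7.524.
Geometric-mean thresholds: E √(4·5)=4.472, C √(9·10)=9.487, A √(1·2)=1.414, F √(8·9)=8.485, G √(2·3)=2.449, D √(7·8)=7.483.
Each quota rounded against its threshold gives E 4, C 9, A 2, F 8, G 3, D 8 (total 34).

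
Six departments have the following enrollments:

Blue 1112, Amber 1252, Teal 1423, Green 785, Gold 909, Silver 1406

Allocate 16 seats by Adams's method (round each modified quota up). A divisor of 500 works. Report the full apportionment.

With modified divisor 500: modified quotas Blue 2.224, Amber 2.504, Teal 2.846, Green 1.570, Gold 1.818, Silver 2.812.
Rounding up: Blue 3, Amber 3, Teal 3, Green 2, Gold 2, Silver 3 (total 16).

Blue 3; Amber 3; Teal 3; Green 2; Gold 2; Silver 3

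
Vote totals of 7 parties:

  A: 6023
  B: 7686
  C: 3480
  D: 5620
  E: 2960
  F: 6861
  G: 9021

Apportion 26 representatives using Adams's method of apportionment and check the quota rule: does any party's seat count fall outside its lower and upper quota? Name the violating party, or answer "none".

none

Standard quotas: A 3.760, B 4.798, C 2.172, D 3.508, E 1.848, F 4.283, G 5.631.
Adams allocation: A 4, B 5, C 2, D 4, E 2, F 4, G 5.
Every allocation lies between the lower and upper quota.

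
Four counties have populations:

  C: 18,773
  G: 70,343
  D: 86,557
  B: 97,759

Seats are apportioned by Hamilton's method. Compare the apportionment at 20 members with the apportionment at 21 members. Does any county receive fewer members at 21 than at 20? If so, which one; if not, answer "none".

C

At 20 seats: C 2, G 5, D 6, B 7.
At 21 seats: C 1, G 5, D 7, B 8.
C drops from 2 to 1.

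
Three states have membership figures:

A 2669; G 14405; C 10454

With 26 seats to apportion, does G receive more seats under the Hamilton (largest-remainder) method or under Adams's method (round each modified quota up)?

Hamilton: A 2, G 14, C 10.
Adams: A 3, G 13, C 10.
G gets 14 under Hamilton and 13 under Adams.

Hamilton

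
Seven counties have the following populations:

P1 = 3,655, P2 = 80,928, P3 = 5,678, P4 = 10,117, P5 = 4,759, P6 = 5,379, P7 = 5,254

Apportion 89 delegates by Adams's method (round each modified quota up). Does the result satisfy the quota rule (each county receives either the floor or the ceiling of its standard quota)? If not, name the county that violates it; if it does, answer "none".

Standard quotas: P1 2.810, P2 62.215, P3 4.365, P4 7.778, P5 3.659, P6 4.135, P7 4.039.
Adams allocation: P1 3, P2 61, P3 5, P4 8, P5 4, P6 4, P7 4.
P2 has quota 62.215 (lower 62, upper 63) but receives 61 — outside the quota interval.

P2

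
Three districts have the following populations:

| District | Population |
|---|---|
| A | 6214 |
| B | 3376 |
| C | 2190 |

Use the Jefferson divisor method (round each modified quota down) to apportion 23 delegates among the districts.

A=12, B=7, C=4

Standard divisor 11780/23 ≈ 512.174; standard quotas: A 12.133, B 6.592, C 4.276.
Rounding down gives 12, 6, 4 = 22 seats, so the divisor must be adjusted.
With modified divisor 480: modified quotas A 12.946, B 7.033, C 4.562.
Rounding down: A 12, B 7, C 4 (total 23).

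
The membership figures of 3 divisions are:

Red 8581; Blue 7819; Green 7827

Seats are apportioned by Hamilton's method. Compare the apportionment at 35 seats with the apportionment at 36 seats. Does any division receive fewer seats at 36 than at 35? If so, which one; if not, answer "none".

none

At 35 seats: Red 13, Blue 11, Green 11.
At 36 seats: Red 13, Blue 11, Green 12.
No division's allocation decreased.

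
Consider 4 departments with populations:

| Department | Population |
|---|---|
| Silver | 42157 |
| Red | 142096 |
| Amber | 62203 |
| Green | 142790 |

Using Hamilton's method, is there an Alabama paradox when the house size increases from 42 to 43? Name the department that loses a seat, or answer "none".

Silver

At 42 seats: Silver 5, Red 15, Amber 7, Green 15.
At 43 seats: Silver 4, Red 16, Amber 7, Green 16.
Silver drops from 5 to 4.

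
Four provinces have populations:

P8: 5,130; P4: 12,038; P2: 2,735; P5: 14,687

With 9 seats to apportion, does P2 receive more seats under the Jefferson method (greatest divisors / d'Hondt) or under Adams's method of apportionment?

Adams

Jefferson: P8 1, P4 4, P2 0, P5 4.
Adams: P8 2, P4 3, P2 1, P5 3.
P2 gets 0 under Jefferson and 1 under Adams.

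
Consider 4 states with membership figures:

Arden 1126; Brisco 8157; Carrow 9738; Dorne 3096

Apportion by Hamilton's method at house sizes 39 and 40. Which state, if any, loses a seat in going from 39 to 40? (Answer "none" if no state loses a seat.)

Dorne

At 39 seats: Arden 2, Brisco 14, Carrow 17, Dorne 6.
At 40 seats: Arden 2, Brisco 15, Carrow 18, Dorne 5.
Dorne drops from 6 to 5.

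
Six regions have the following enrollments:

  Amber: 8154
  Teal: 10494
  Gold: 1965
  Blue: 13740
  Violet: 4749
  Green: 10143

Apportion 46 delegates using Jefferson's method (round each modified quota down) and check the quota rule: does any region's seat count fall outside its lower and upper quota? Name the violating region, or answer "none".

none

Standard quotas: Amber 7.617, Teal 9.802, Gold 1.836, Blue 12.835, Violet 4.436, Green 9.475.
Jefferson allocation: Amber 8, Teal 10, Gold 1, Blue 13, Violet 4, Green 10.
Every allocation lies between the lower and upper quota.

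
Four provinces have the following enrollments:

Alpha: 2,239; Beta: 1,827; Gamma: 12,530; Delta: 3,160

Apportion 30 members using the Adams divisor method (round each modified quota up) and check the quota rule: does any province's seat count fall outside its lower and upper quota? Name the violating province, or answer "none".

Gamma

Standard quotas: Alpha 3.400, Beta 2.774, Gamma 19.027, Delta 4.799.
Adams allocation: Alpha 4, Beta 3, Gamma 18, Delta 5.
Gamma has quota 19.027 (lower 19, upper 20) but receives 18 — outside the quota interval.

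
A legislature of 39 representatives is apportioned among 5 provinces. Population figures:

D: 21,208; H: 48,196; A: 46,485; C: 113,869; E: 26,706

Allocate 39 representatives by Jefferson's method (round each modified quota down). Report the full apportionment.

D 3, H 7, A 7, C 18, E 4

Standard divisor 256464/39 ≈ 6576; standard quotas: D 3.225, H 7.329, A 7.069, C 17.316, E 4.061.
Rounding down gives 3, 7, 7, 17, 4 = 38 seats, so the divisor must be adjusted.
With modified divisor 6200: modified quotas D 3.421, H 7.774, A 7.498, C 18.366, E 4.307.
Rounding down: D 3, H 7, A 7, C 18, E 4 (total 39).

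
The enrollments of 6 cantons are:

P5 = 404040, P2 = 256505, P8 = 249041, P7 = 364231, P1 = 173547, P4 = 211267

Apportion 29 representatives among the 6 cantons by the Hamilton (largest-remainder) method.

P5=7, P2=5, P8=4, P7=6, P1=3, P4=4

Standard divisor: 1658631 ÷ 29 ≈ 57194.172.
Standard quotas: P5 7.0644, P2 4.4848, P8 4.3543, P7 6.3683, P1 3.0343, P4 3.6939.
Lower quotas: P5 7, P2 4, P8 4, P7 6, P1 3, P4 3 (sum 27, leaving 2 seats).
Remainders in descending order: P4 0.6939, P2 0.4848, P7 0.3683, P8 0.3543, P5 0.0644, P1 0.0343.
The surplus seats go to P4, P2.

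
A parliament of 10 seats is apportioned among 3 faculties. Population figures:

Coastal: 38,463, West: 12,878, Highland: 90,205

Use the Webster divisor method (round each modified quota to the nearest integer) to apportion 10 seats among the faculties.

Coastal=3; West=1; Highland=6

Standard divisor 141546/10 ≈ 14154.6; standard quotas: Coastal 2.717, West 0.910, Highland 6.373.
Rounding to the nearest integer gives Coastal 3, West 1, Highland 6 — total 10, matching the house size, so no adjustment is needed.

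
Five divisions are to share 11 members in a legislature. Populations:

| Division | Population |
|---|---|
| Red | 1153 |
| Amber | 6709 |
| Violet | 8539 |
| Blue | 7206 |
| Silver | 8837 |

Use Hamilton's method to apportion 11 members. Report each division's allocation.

Total 32444; standard divisor 32444/11 ≈ 2949.455.
Standard quotas: Red 0.3909, Amber 2.2747, Violet 2.8951, Blue 2.4432, Silver 2.9961.
Lower quotas: Red 0, Amber 2, Violet 2, Blue 2, Silver 2 (sum 8, leaving 3 seats).
Remainders in descending order: Silver 0.9961, Violet 0.8951, Blue 0.4432, Red 0.3909, Amber 0.2747.
Largest remainders: Silver, Violet, Blue receive the extra seats.

Red 0, Amber 2, Violet 3, Blue 3, Silver 3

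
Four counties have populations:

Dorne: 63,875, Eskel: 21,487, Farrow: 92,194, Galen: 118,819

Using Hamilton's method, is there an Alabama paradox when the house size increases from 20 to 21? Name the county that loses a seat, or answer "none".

At 20 seats: Dorne 4, Eskel 2, Farrow 6, Galen 8.
At 21 seats: Dorne 5, Eskel 1, Farrow 7, Galen 8.
Eskel drops from 2 to 1.

Eskel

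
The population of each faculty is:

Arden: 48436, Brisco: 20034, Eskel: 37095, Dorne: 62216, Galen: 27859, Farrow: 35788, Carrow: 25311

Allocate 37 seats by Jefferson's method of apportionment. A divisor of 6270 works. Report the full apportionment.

With modified divisor 6270: modified quotas Arden 7.725, Brisco 3.195, Eskel 5.916, Dorne 9.923, Galen 4.443, Farrow 5.708, Carrow 4.037.
Rounding down: Arden 7, Brisco 3, Eskel 5, Dorne 9, Galen 4, Farrow 5, Carrow 4 (total 37).

Arden=7, Brisco=3, Eskel=5, Dorne=9, Galen=4, Farrow=5, Carrow=4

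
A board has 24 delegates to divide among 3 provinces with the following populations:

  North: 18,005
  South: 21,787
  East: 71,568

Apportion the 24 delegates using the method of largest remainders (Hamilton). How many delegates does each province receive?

North 4; South 5; East 15

The standard divisor is 111360/24 = 4640.
Standard quotas: North 3.8804, South 4.6955, East 15.4241.
Lower quotas: North 3, South 4, East 15 (sum 22, leaving 2 seats).
Remainders in descending order: North 0.8804, South 0.6955, East 0.4241.
The surplus seats go to North, South.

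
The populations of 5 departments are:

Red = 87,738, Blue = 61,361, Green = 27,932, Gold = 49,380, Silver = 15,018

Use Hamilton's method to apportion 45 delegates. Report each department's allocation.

Standard divisor: 241429 ÷ 45 ≈ 5365.089.
Standard quotas: Red 16.3535, Blue 11.4371, Green 5.2063, Gold 9.2039, Silver 2.7992.
Lower quotas: Red 16, Blue 11, Green 5, Gold 9, Silver 2 (sum 43, leaving 2 seats).
Remainders in descending order: Silver 0.7992, Blue 0.4371, Red 0.3535, Green 0.2063, Gold 0.2039.
Largest remainders: Silver, Blue receive the extra seats.

Red: 16; Blue: 12; Green: 5; Gold: 9; Silver: 3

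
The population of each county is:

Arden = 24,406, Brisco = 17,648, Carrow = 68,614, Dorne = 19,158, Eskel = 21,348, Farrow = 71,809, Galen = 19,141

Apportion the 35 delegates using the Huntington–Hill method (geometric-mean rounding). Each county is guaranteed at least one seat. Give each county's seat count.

Arden: 3, Brisco: 3, Carrow: 10, Dorne: 3, Eskel: 3, Farrow: 10, Galen: 3

With divisor 7125: modified quotas Arden 3.425, Brisco 2.477, Carrow 9.630, Dorne 2.689, Eskel 2.996, Farrow 10.078, Galen 2.686.
Geometric-mean thresholds: Arden √(3·4)=3.464, Brisco √(2·3)=2.449, Carrow √(9·10)=9.487, Dorne √(2·3)=2.449, Eskel √(2·3)=2.449, Farrow √(10·11)=10.488, Galen √(2·3)=2.449.
Each quota rounded against its threshold gives Arden 3, Brisco 3, Carrow 10, Dorne 3, Eskel 3, Farrow 10, Galen 3 (total 35).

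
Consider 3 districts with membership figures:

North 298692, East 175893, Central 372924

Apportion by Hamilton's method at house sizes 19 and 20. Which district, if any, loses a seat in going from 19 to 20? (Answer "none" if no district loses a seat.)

none

At 19 seats: North 7, East 4, Central 8.
At 20 seats: North 7, East 4, Central 9.
No district's allocation decreased.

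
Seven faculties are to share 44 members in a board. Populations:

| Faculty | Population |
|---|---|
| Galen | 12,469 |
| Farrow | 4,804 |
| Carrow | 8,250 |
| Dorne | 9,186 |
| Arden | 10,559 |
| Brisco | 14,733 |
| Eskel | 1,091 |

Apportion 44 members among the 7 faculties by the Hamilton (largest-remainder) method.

The standard divisor is 61092/44 ≈ 1388.455.
Standard quotas: Galen 8.9805, Farrow 3.4600, Carrow 5.9419, Dorne 6.6160, Arden 7.6049, Brisco 10.6111, Eskel 0.7858.
Lower quotas: Galen 8, Farrow 3, Carrow 5, Dorne 6, Arden 7, Brisco 10, Eskel 0 (sum 39, leaving 5 seats).
Remainders in descending order: Galen 0.9805, Carrow 0.9419, Eskel 0.7858, Dorne 0.6160, Brisco 0.6111, Arden 0.6049, Farrow 0.4600.
Largest remainders: Galen, Carrow, Eskel, Dorne, Brisco receive the extra seats.

Galen 9; Farrow 3; Carrow 6; Dorne 7; Arden 7; Brisco 11; Eskel 1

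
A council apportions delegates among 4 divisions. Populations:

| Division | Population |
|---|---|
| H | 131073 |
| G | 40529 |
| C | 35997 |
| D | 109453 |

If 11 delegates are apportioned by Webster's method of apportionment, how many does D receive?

4

Standard divisor 317052/11 ≈ 28822.909; standard quotas: H 4.548, G 1.406, C 1.249, D 3.797.
Rounding to the nearest integer gives H 5, G 1, C 1, D 4 — total 11, matching the house size, so no adjustment is needed.
D receives 4.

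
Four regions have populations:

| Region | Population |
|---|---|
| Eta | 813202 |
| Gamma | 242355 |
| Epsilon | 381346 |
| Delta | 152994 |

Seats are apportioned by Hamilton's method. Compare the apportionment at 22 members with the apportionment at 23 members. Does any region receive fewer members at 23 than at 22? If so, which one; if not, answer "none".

At 22 seats: Eta 11, Gamma 4, Epsilon 5, Delta 2.
At 23 seats: Eta 12, Gamma 3, Epsilon 6, Delta 2.
Gamma drops from 4 to 3.

Gamma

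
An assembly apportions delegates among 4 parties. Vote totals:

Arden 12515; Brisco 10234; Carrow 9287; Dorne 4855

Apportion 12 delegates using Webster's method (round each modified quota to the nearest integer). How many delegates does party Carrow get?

3

Standard divisor 36891/12 ≈ 3074.25; standard quotas: Arden 4.071, Brisco 3.329, Carrow 3.021, Dorne 1.579.
Rounding to the nearest integer gives Arden 4, Brisco 3, Carrow 3, Dorne 2 — total 12, matching the house size, so no adjustment is needed.
Carrow receives 3.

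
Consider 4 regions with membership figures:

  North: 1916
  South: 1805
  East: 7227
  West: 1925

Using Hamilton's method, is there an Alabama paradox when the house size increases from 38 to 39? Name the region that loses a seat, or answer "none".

At 38 seats: North 6, South 5, East 21, West 6.
At 39 seats: North 6, South 5, East 22, West 6.
No region's allocation decreased.

none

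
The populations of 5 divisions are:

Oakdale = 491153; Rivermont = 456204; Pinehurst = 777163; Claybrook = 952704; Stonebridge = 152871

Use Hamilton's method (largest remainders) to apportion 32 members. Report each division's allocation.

The standard divisor is 2830095/32 ≈ 88440.469.
Standard quotas: Oakdale 5.5535, Rivermont 5.1583, Pinehurst 8.7874, Claybrook 10.7723, Stonebridge 1.7285.
Lower quotas: Oakdale 5, Rivermont 5, Pinehurst 8, Claybrook 10, Stonebridge 1 (sum 29, leaving 3 seats).
Remainders in descending order: Pinehurst 0.7874, Claybrook 0.7723, Stonebridge 0.7285, Oakdale 0.5535, Rivermont 0.1583.
Largest remainders: Pinehurst, Claybrook, Stonebridge receive the extra seats.

Oakdale 5; Rivermont 5; Pinehurst 9; Claybrook 11; Stonebridge 2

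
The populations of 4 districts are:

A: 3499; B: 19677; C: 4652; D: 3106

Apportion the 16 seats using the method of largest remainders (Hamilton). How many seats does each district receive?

Total 30934; standard divisor 30934/16 ≈ 1933.375.
Standard quotas: A 1.8098, B 10.1775, C 2.4062, D 1.6065.
Lower quotas: A 1, B 10, C 2, D 1 (sum 14, leaving 2 seats).
Remainders in descending order: A 0.8098, D 0.6065, C 0.4062, B 0.1775.
Largest remainders: A, D receive the extra seats.

A 2, B 10, C 2, D 2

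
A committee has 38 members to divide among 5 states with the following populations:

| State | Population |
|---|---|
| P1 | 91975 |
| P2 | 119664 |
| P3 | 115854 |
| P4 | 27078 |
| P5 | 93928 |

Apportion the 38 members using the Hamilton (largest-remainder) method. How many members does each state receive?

P1=8, P2=10, P3=10, P4=2, P5=8

The standard divisor is 448499/38 ≈ 11802.605.
Standard quotas: P1 7.7928, P2 10.1388, P3 9.8160, P4 2.2942, P5 7.9582.
Lower quotas: P1 7, P2 10, P3 9, P4 2, P5 7 (sum 35, leaving 3 seats).
Remainders in descending order: P5 0.9582, P3 0.8160, P1 0.7928, P4 0.2942, P2 0.1388.
The surplus seats go to P5, P3, P1.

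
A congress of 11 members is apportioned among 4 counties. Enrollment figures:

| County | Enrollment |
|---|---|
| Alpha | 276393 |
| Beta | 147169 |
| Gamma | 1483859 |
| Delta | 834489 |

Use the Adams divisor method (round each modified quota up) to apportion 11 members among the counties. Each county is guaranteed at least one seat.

Alpha: 1, Beta: 1, Gamma: 6, Delta: 3

Standard divisor 2741910/11 ≈ 249264.545; standard quotas: Alpha 1.109, Beta 0.590, Gamma 5.953, Delta 3.348.
Rounding up gives 2, 1, 6, 4 = 13 seats, so the divisor must be adjusted.
With modified divisor 287500: modified quotas Alpha 0.961, Beta 0.512, Gamma 5.161, Delta 2.903.
Rounding up: Alpha 1, Beta 1, Gamma 6, Delta 3 (total 11).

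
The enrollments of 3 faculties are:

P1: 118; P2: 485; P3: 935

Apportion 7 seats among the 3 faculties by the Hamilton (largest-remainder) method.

Standard divisor: 1538 ÷ 7 ≈ 219.714.
Standard quotas: P1 0.537, P2 2.207, P3 4.256.
Lower quotas: P1 0, P2 2, P3 4 (sum 6, leaving 1 seat).
Remainders in descending order: P1 0.537, P3 0.256, P2 0.207.
Largest remainder: P1 receives the extra seat.

P1: 1; P2: 2; P3: 4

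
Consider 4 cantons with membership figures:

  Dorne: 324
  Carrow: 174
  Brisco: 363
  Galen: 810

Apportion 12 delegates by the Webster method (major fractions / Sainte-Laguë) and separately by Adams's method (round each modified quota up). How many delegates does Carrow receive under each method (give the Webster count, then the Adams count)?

Webster: Dorne 2, Carrow 1, Brisco 3, Galen 6.
Adams: Dorne 2, Carrow 2, Brisco 3, Galen 5.
Carrow gets 1 under Webster and 2 under Adams.

1 and 2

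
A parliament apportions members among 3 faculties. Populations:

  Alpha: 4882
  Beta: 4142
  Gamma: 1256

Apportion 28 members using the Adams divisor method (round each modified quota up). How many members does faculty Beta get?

Standard divisor 10280/28 ≈ 367.143; standard quotas: Alpha 13.297, Beta 11.282, Gamma 3.421.
Rounding up gives 14, 12, 4 = 30 seats, so the divisor must be adjusted.
With modified divisor 400: modified quotas Alpha 12.205, Beta 10.355, Gamma 3.140.
Rounding up: Alpha 13, Beta 11, Gamma 4 (total 28).
Beta receives 11.

11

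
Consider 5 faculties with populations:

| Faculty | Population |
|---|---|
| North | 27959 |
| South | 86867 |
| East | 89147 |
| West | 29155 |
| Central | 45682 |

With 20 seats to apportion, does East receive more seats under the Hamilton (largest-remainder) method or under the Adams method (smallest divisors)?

Hamilton: North 2, South 6, East 7, West 2, Central 3.
Adams: North 2, South 6, East 6, West 2, Central 4.
East gets 7 under Hamilton and 6 under Adams.

Hamilton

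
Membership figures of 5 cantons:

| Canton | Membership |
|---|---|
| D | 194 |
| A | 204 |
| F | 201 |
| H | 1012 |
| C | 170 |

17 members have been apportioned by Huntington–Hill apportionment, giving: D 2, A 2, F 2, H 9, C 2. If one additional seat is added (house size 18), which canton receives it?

Priority for the next seat is population ÷ (√(s·(s+1))).
Priorities: D 79.200, A 83.283, F 82.058, H 106.674, C 69.402.
Highest priority: H.

H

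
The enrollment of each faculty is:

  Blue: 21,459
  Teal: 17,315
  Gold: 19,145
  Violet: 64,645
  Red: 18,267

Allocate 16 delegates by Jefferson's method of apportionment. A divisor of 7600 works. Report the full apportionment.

With modified divisor 7600: modified quotas Blue 2.824, Teal 2.278, Gold 2.519, Violet 8.506, Red 2.404.
Rounding down: Blue 2, Teal 2, Gold 2, Violet 8, Red 2 (total 16).

Blue=2, Teal=2, Gold=2, Violet=8, Red=2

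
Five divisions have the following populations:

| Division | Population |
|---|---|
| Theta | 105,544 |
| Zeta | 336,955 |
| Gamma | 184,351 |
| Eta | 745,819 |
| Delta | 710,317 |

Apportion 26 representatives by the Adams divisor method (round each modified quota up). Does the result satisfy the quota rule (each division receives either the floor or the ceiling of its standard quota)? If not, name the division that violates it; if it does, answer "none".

Standard quotas: Theta 1.317, Zeta 4.206, Gamma 2.301, Eta 9.309, Delta 8.866.
Adams allocation: Theta 2, Zeta 4, Gamma 3, Eta 9, Delta 8.
Every allocation lies between the lower and upper quota.

none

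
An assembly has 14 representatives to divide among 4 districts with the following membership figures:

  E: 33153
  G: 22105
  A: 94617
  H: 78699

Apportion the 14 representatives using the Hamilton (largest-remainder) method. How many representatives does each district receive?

E: 2; G: 1; A: 6; H: 5

The standard divisor is 228574/14 ≈ 16326.714.
Standard quotas: E 2.0306, G 1.3539, A 5.7952, H 4.8203.
Lower quotas: E 2, G 1, A 5, H 4 (sum 12, leaving 2 seats).
Remainders in descending order: H 0.8203, A 0.7952, G 0.3539, E 0.0306.
Largest remainders: H, A receive the extra seats.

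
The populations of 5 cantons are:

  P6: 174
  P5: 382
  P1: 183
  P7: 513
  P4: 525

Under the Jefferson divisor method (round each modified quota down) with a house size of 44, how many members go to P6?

Standard divisor 1777/44 ≈ 40.386; standard quotas: P6 4.308, P5 9.459, P1 4.531, P7 12.702, P4 12.999.
Rounding down gives 4, 9, 4, 12, 12 = 41 seats, so the divisor must be adjusted.
With modified divisor 38: modified quotas P6 4.579, P5 10.053, P1 4.816, P7 13.500, P4 13.816.
Rounding down: P6 4, P5 10, P1 4, P7 13, P4 13 (total 44).
P6 receives 4.

4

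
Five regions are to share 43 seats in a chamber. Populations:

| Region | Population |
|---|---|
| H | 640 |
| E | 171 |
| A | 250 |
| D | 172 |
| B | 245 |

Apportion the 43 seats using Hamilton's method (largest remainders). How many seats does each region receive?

H: 19, E: 5, A: 7, D: 5, B: 7

Standard divisor: 1478 ÷ 43 ≈ 34.372.
Standard quotas: H 18.620, E 4.975, A 7.273, D 5.004, B 7.128.
Lower quotas: H 18, E 4, A 7, D 5, B 7 (sum 41, leaving 2 seats).
Remainders in descending order: E 0.975, H 0.620, A 0.273, B 0.128, D 0.004.
Largest remainders: E, H receive the extra seats.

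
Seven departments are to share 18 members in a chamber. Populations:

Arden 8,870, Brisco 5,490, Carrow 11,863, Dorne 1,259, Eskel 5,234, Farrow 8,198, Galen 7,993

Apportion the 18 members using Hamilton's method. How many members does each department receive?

Arden=3, Brisco=2, Carrow=4, Dorne=1, Eskel=2, Farrow=3, Galen=3

Standard divisor: 48907 ÷ 18 ≈ 2717.056.
Standard quotas: Arden 3.2646, Brisco 2.0206, Carrow 4.3661, Dorne 0.4634, Eskel 1.9264, Farrow 3.0172, Galen 2.9418.
Lower quotas: Arden 3, Brisco 2, Carrow 4, Dorne 0, Eskel 1, Farrow 3, Galen 2 (sum 15, leaving 3 seats).
Remainders in descending order: Galen 0.9418, Eskel 0.9264, Dorne 0.4634, Carrow 0.3661, Arden 0.2646, Brisco 0.0206, Farrow 0.0172.
The surplus seats go to Galen, Eskel, Dorne.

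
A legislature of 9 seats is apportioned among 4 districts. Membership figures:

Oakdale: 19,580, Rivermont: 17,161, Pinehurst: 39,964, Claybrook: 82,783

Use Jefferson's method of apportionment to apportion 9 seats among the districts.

Standard divisor 159488/9 ≈ 17720.889; standard quotas: Oakdale 1.105, Rivermont 0.968, Pinehurst 2.255, Claybrook 4.671.
Rounding down gives 1, 0, 2, 4 = 7 seats, so the divisor must be adjusted.
With modified divisor 15200: modified quotas Oakdale 1.288, Rivermont 1.129, Pinehurst 2.629, Claybrook 5.446.
Rounding down: Oakdale 1, Rivermont 1, Pinehurst 2, Claybrook 5 (total 9).

Oakdale 1; Rivermont 1; Pinehurst 2; Claybrook 5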